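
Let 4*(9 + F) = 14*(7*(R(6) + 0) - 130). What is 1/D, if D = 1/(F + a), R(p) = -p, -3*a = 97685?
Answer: -99518/3 ≈ -33173.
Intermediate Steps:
a = -97685/3 (a = -⅓*97685 = -97685/3 ≈ -32562.)
F = -611 (F = -9 + (14*(7*(-1*6 + 0) - 130))/4 = -9 + (14*(7*(-6 + 0) - 130))/4 = -9 + (14*(7*(-6) - 130))/4 = -9 + (14*(-42 - 130))/4 = -9 + (14*(-172))/4 = -9 + (¼)*(-2408) = -9 - 602 = -611)
D = -3/99518 (D = 1/(-611 - 97685/3) = 1/(-99518/3) = -3/99518 ≈ -3.0145e-5)
1/D = 1/(-3/99518) = -99518/3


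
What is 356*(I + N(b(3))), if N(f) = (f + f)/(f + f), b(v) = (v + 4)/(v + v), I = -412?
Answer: -146316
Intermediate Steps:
b(v) = (4 + v)/(2*v) (b(v) = (4 + v)/((2*v)) = (4 + v)*(1/(2*v)) = (4 + v)/(2*v))
N(f) = 1 (N(f) = (2*f)/((2*f)) = (2*f)*(1/(2*f)) = 1)
356*(I + N(b(3))) = 356*(-412 + 1) = 356*(-411) = -146316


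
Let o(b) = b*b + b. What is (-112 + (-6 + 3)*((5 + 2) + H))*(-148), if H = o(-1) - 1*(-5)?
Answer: 21904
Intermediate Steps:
o(b) = b + b² (o(b) = b² + b = b + b²)
H = 5 (H = -(1 - 1) - 1*(-5) = -1*0 + 5 = 0 + 5 = 5)
(-112 + (-6 + 3)*((5 + 2) + H))*(-148) = (-112 + (-6 + 3)*((5 + 2) + 5))*(-148) = (-112 - 3*(7 + 5))*(-148) = (-112 - 3*12)*(-148) = (-112 - 36)*(-148) = -148*(-148) = 21904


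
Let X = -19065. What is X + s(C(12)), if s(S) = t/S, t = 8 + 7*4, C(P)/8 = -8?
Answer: -305049/16 ≈ -19066.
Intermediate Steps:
C(P) = -64 (C(P) = 8*(-8) = -64)
t = 36 (t = 8 + 28 = 36)
s(S) = 36/S
X + s(C(12)) = -19065 + 36/(-64) = -19065 + 36*(-1/64) = -19065 - 9/16 = -305049/16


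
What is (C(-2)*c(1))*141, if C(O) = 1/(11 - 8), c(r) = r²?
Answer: 47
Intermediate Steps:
C(O) = ⅓ (C(O) = 1/3 = ⅓)
(C(-2)*c(1))*141 = ((⅓)*1²)*141 = ((⅓)*1)*141 = (⅓)*141 = 47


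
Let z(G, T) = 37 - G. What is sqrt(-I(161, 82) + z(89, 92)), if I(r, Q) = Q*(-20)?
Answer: 2*sqrt(397) ≈ 39.850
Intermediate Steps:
I(r, Q) = -20*Q
sqrt(-I(161, 82) + z(89, 92)) = sqrt(-(-20)*82 + (37 - 1*89)) = sqrt(-1*(-1640) + (37 - 89)) = sqrt(1640 - 52) = sqrt(1588) = 2*sqrt(397)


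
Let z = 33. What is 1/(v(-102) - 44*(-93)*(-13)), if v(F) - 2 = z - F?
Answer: -1/53059 ≈ -1.8847e-5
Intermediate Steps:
v(F) = 35 - F (v(F) = 2 + (33 - F) = 35 - F)
1/(v(-102) - 44*(-93)*(-13)) = 1/((35 - 1*(-102)) - 44*(-93)*(-13)) = 1/((35 + 102) + 4092*(-13)) = 1/(137 - 53196) = 1/(-53059) = -1/53059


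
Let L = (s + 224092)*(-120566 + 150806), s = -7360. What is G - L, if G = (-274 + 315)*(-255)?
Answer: -6553986135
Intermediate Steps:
G = -10455 (G = 41*(-255) = -10455)
L = 6553975680 (L = (-7360 + 224092)*(-120566 + 150806) = 216732*30240 = 6553975680)
G - L = -10455 - 1*6553975680 = -10455 - 6553975680 = -6553986135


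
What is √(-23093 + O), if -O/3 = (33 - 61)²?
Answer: I*√25445 ≈ 159.51*I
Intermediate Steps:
O = -2352 (O = -3*(33 - 61)² = -3*(-28)² = -3*784 = -2352)
√(-23093 + O) = √(-23093 - 2352) = √(-25445) = I*√25445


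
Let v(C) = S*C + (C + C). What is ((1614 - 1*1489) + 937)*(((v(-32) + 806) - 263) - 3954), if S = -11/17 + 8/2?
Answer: -64674738/17 ≈ -3.8044e+6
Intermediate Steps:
S = 57/17 (S = -11*1/17 + 8*(1/2) = -11/17 + 4 = 57/17 ≈ 3.3529)
v(C) = 91*C/17 (v(C) = 57*C/17 + (C + C) = 57*C/17 + 2*C = 91*C/17)
((1614 - 1*1489) + 937)*(((v(-32) + 806) - 263) - 3954) = ((1614 - 1*1489) + 937)*((((91/17)*(-32) + 806) - 263) - 3954) = ((1614 - 1489) + 937)*(((-2912/17 + 806) - 263) - 3954) = (125 + 937)*((10790/17 - 263) - 3954) = 1062*(6319/17 - 3954) = 1062*(-60899/17) = -64674738/17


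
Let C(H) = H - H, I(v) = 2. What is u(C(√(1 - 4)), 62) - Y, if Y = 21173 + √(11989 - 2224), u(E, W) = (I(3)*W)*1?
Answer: -21049 - 3*√1085 ≈ -21148.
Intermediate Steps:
C(H) = 0
u(E, W) = 2*W (u(E, W) = (2*W)*1 = 2*W)
Y = 21173 + 3*√1085 (Y = 21173 + √9765 = 21173 + 3*√1085 ≈ 21272.)
u(C(√(1 - 4)), 62) - Y = 2*62 - (21173 + 3*√1085) = 124 + (-21173 - 3*√1085) = -21049 - 3*√1085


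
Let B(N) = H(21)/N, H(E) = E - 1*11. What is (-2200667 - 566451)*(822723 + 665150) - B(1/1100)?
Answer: -4117120171014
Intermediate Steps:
H(E) = -11 + E (H(E) = E - 11 = -11 + E)
B(N) = 10/N (B(N) = (-11 + 21)/N = 10/N)
(-2200667 - 566451)*(822723 + 665150) - B(1/1100) = (-2200667 - 566451)*(822723 + 665150) - 10/(1/1100) = -2767118*1487873 - 10/1/1100 = -4117120160014 - 10*1100 = -4117120160014 - 1*11000 = -4117120160014 - 11000 = -4117120171014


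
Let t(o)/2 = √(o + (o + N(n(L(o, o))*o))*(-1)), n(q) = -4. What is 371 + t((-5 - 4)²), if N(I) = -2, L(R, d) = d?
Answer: 371 + 2*√2 ≈ 373.83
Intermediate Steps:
t(o) = 2*√2 (t(o) = 2*√(o + (o - 2)*(-1)) = 2*√(o + (-2 + o)*(-1)) = 2*√(o + (2 - o)) = 2*√2)
371 + t((-5 - 4)²) = 371 + 2*√2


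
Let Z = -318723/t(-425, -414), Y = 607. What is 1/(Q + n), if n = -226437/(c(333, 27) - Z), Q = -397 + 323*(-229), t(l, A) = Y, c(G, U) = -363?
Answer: -32794/2484508769 ≈ -1.3199e-5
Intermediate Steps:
t(l, A) = 607
Z = -318723/607 ≈ -525.08
Q = -74364 (Q = -397 - 73967 = -74364)
n = -45815753/32794 (n = -226437/(-363 - 1*(-318723/607)) = -226437/(-363 + 318723/607) = -226437/98382/607 = -226437*607/98382 = -45815753/32794 ≈ -1397.1)
1/(Q + n) = 1/(-74364 - 45815753/32794) = 1/(-2484508769/32794) = -32794/2484508769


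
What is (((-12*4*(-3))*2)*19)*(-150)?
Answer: -820800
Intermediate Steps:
(((-12*4*(-3))*2)*19)*(-150) = (((-3*16*(-3))*2)*19)*(-150) = ((-48*(-3)*2)*19)*(-150) = ((144*2)*19)*(-150) = (288*19)*(-150) = 5472*(-150) = -820800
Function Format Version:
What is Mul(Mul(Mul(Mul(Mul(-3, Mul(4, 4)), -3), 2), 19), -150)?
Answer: -820800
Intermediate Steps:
Mul(Mul(Mul(Mul(Mul(-3, Mul(4, 4)), -3), 2), 19), -150) = Mul(Mul(Mul(Mul(Mul(-3, 16), -3), 2), 19), -150) = Mul(Mul(Mul(Mul(-48, -3), 2), 19), -150) = Mul(Mul(Mul(144, 2), 19), -150) = Mul(Mul(288, 19), -150) = Mul(5472, -150) = -820800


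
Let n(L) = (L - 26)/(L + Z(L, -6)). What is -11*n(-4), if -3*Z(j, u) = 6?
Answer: -55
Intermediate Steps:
Z(j, u) = -2 (Z(j, u) = -⅓*6 = -2)
n(L) = (-26 + L)/(-2 + L) (n(L) = (L - 26)/(L - 2) = (-26 + L)/(-2 + L))
-11*n(-4) = -11*(-26 - 4)/(-2 - 4) = -11*(-30)/(-6) = -(-11)*(-30)/6 = -11*5 = -55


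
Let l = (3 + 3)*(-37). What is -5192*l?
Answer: 1152624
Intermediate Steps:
l = -222 (l = 6*(-37) = -222)
-5192*l = -5192*(-222) = 1152624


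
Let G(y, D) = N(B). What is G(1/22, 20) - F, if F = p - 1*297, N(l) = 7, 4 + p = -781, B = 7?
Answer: 1089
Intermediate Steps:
p = -785 (p = -4 - 781 = -785)
G(y, D) = 7
F = -1082 (F = -785 - 1*297 = -785 - 297 = -1082)
G(1/22, 20) - F = 7 - 1*(-1082) = 7 + 1082 = 1089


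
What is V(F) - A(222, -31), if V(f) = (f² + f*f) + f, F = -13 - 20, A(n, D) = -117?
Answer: 2262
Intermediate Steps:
F = -33
V(f) = f + 2*f² (V(f) = (f² + f²) + f = 2*f² + f = f + 2*f²)
V(F) - A(222, -31) = -33*(1 + 2*(-33)) - 1*(-117) = -33*(1 - 66) + 117 = -33*(-65) + 117 = 2145 + 117 = 2262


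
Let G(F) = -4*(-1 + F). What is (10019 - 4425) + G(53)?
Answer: 5386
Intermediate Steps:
G(F) = 4 - 4*F
(10019 - 4425) + G(53) = (10019 - 4425) + (4 - 4*53) = 5594 + (4 - 212) = 5594 - 208 = 5386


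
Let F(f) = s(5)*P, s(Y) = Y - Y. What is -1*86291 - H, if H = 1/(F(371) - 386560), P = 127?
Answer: -33356648959/386560 ≈ -86291.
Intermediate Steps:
s(Y) = 0
F(f) = 0 (F(f) = 0*127 = 0)
H = -1/386560 (H = 1/(0 - 386560) = 1/(-386560) = -1/386560 ≈ -2.5869e-6)
-1*86291 - H = -1*86291 - 1*(-1/386560) = -86291 + 1/386560 = -33356648959/386560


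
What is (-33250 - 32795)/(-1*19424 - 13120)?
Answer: 22015/10848 ≈ 2.0294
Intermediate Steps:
(-33250 - 32795)/(-1*19424 - 13120) = -66045/(-19424 - 13120) = -66045/(-32544) = -66045*(-1/32544) = 22015/10848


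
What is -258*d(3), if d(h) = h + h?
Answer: -1548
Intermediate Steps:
d(h) = 2*h
-258*d(3) = -516*3 = -258*6 = -1548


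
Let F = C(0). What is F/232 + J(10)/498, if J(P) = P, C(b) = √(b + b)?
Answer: 5/249 ≈ 0.020080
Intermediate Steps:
C(b) = √2*√b (C(b) = √(2*b) = √2*√b)
F = 0 (F = √2*√0 = √2*0 = 0)
F/232 + J(10)/498 = 0/232 + 10/498 = 0*(1/232) + 10*(1/498) = 0 + 5/249 = 5/249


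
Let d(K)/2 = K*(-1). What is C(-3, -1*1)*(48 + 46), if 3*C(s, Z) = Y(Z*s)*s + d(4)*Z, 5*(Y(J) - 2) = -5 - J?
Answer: 3196/15 ≈ 213.07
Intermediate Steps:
Y(J) = 1 - J/5 (Y(J) = 2 + (-5 - J)/5 = 2 + (-1 - J/5) = 1 - J/5)
d(K) = -2*K (d(K) = 2*(K*(-1)) = 2*(-K) = -2*K)
C(s, Z) = -8*Z/3 + s*(1 - Z*s/5)/3 (C(s, Z) = ((1 - Z*s/5)*s + (-2*4)*Z)/3 = ((1 - Z*s/5)*s - 8*Z)/3 = (s*(1 - Z*s/5) - 8*Z)/3 = (-8*Z + s*(1 - Z*s/5))/3 = -8*Z/3 + s*(1 - Z*s/5)/3)
C(-3, -1*1)*(48 + 46) = (-(-8)/3 - 1/15*(-3)*(-5 - 1*1*(-3)))*(48 + 46) = (-8/3*(-1) - 1/15*(-3)*(-5 - 1*(-3)))*94 = (8/3 - 1/15*(-3)*(-5 + 3))*94 = (8/3 - 1/15*(-3)*(-2))*94 = (8/3 - ⅖)*94 = (34/15)*94 = 3196/15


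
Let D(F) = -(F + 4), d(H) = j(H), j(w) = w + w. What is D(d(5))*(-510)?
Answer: 7140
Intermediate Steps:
j(w) = 2*w
d(H) = 2*H
D(F) = -4 - F (D(F) = -(4 + F) = -4 - F)
D(d(5))*(-510) = (-4 - 2*5)*(-510) = (-4 - 1*10)*(-510) = (-4 - 10)*(-510) = -14*(-510) = 7140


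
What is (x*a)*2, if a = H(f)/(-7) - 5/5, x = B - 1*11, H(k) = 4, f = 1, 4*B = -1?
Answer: 495/14 ≈ 35.357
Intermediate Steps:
B = -1/4 (B = (1/4)*(-1) = -1/4 ≈ -0.25000)
x = -45/4 (x = -1/4 - 1*11 = -1/4 - 11 = -45/4 ≈ -11.250)
a = -11/7 (a = 4/(-7) - 5/5 = 4*(-1/7) - 5*1/5 = -4/7 - 1 = -11/7 ≈ -1.5714)
(x*a)*2 = -45/4*(-11/7)*2 = (495/28)*2 = 495/14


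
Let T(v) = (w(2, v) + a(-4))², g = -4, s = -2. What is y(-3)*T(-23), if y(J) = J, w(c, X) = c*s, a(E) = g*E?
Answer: -432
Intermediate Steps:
a(E) = -4*E
w(c, X) = -2*c (w(c, X) = c*(-2) = -2*c)
T(v) = 144 (T(v) = (-2*2 - 4*(-4))² = (-4 + 16)² = 12² = 144)
y(-3)*T(-23) = -3*144 = -432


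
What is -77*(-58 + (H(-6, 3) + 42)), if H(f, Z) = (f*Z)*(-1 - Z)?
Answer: -4312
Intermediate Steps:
H(f, Z) = Z*f*(-1 - Z) (H(f, Z) = (Z*f)*(-1 - Z) = Z*f*(-1 - Z))
-77*(-58 + (H(-6, 3) + 42)) = -77*(-58 + (-1*3*(-6)*(1 + 3) + 42)) = -77*(-58 + (-1*3*(-6)*4 + 42)) = -77*(-58 + (72 + 42)) = -77*(-58 + 114) = -77*56 = -4312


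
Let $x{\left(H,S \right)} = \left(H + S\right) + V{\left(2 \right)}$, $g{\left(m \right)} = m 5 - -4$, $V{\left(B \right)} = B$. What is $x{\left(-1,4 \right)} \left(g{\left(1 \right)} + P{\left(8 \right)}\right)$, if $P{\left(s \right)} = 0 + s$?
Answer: $85$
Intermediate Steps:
$g{\left(m \right)} = 4 + 5 m$ ($g{\left(m \right)} = 5 m + 4 = 4 + 5 m$)
$x{\left(H,S \right)} = 2 + H + S$ ($x{\left(H,S \right)} = \left(H + S\right) + 2 = 2 + H + S$)
$P{\left(s \right)} = s$
$x{\left(-1,4 \right)} \left(g{\left(1 \right)} + P{\left(8 \right)}\right) = \left(2 - 1 + 4\right) \left(\left(4 + 5 \cdot 1\right) + 8\right) = 5 \left(\left(4 + 5\right) + 8\right) = 5 \left(9 + 8\right) = 5 \cdot 17 = 85$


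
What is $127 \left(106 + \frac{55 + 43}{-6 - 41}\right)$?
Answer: $\frac{620268}{47} \approx 13197.0$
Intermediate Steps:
$127 \left(106 + \frac{55 + 43}{-6 - 41}\right) = 127 \left(106 + \frac{98}{-47}\right) = 127 \left(106 + 98 \left(- \frac{1}{47}\right)\right) = 127 \left(106 - \frac{98}{47}\right) = 127 \cdot \frac{4884}{47} = \frac{620268}{47}$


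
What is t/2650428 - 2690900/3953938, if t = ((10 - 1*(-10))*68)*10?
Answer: -884782893550/1309953498183 ≈ -0.67543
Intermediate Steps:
t = 13600 (t = ((10 + 10)*68)*10 = (20*68)*10 = 1360*10 = 13600)
t/2650428 - 2690900/3953938 = 13600/2650428 - 2690900/3953938 = 13600*(1/2650428) - 2690900*1/3953938 = 3400/662607 - 1345450/1976969 = -884782893550/1309953498183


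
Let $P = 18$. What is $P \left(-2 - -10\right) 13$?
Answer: $1872$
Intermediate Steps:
$P \left(-2 - -10\right) 13 = 18 \left(-2 - -10\right) 13 = 18 \left(-2 + 10\right) 13 = 18 \cdot 8 \cdot 13 = 144 \cdot 13 = 1872$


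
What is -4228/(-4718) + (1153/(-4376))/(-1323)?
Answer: 1748801857/1951043976 ≈ 0.89634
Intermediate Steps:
-4228/(-4718) + (1153/(-4376))/(-1323) = -4228*(-1/4718) + (1153*(-1/4376))*(-1/1323) = 302/337 - 1153/4376*(-1/1323) = 302/337 + 1153/5789448 = 1748801857/1951043976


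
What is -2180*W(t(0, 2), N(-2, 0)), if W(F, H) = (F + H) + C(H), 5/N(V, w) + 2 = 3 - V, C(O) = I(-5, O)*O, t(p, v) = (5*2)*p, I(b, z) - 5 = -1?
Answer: -54500/3 ≈ -18167.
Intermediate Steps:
I(b, z) = 4 (I(b, z) = 5 - 1 = 4)
t(p, v) = 10*p
C(O) = 4*O
N(V, w) = 5/(1 - V) (N(V, w) = 5/(-2 + (3 - V)) = 5/(1 - V))
W(F, H) = F + 5*H (W(F, H) = (F + H) + 4*H = F + 5*H)
-2180*W(t(0, 2), N(-2, 0)) = -2180*(10*0 + 5*(-5/(-1 - 2))) = -2180*(0 + 5*(-5/(-3))) = -2180*(0 + 5*(-5*(-1/3))) = -2180*(0 + 5*(5/3)) = -2180*(0 + 25/3) = -2180*25/3 = -54500/3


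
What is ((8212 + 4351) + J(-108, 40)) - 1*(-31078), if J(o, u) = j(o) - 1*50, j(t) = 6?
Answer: 43597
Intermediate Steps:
J(o, u) = -44 (J(o, u) = 6 - 1*50 = 6 - 50 = -44)
((8212 + 4351) + J(-108, 40)) - 1*(-31078) = ((8212 + 4351) - 44) - 1*(-31078) = (12563 - 44) + 31078 = 12519 + 31078 = 43597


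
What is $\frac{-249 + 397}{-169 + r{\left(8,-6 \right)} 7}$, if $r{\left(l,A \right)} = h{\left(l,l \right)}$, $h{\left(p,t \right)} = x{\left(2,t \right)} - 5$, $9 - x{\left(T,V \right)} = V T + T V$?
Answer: $- \frac{148}{365} \approx -0.40548$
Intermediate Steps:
$x{\left(T,V \right)} = 9 - 2 T V$ ($x{\left(T,V \right)} = 9 - \left(V T + T V\right) = 9 - \left(T V + T V\right) = 9 - 2 T V$)
$h{\left(p,t \right)} = 4 - 4 t$ ($h{\left(p,t \right)} = \left(9 - 4 t\right) - 5 = 4 - 4 t$)
$r{\left(l,A \right)} = 4 - 4 l$
$\frac{-249 + 397}{-169 + r{\left(8,-6 \right)} 7} = \frac{-249 + 397}{-169 + \left(4 - 32\right) 7} = \frac{148}{-169 + \left(4 - 32\right) 7} = \frac{148}{-169 - 196} = \frac{148}{-365} = 148 \left(- \frac{1}{365}\right) = - \frac{148}{365}$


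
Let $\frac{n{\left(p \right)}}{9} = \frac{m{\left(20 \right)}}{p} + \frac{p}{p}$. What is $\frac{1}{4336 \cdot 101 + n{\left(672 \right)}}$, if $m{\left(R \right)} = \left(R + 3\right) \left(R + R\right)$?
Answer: $\frac{28}{12262805} \approx 2.2833 \cdot 10^{-6}$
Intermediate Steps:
$m{\left(R \right)} = 2 R \left(3 + R\right)$ ($m{\left(R \right)} = \left(3 + R\right) 2 R = 2 R \left(3 + R\right)$)
$n{\left(p \right)} = 9 + \frac{8280}{p}$ ($n{\left(p \right)} = 9 \left(\frac{2 \cdot 20 \left(3 + 20\right)}{p} + \frac{p}{p}\right) = 9 \left(\frac{2 \cdot 20 \cdot 23}{p} + 1\right) = 9 \left(\frac{920}{p} + 1\right) = 9 \left(1 + \frac{920}{p}\right) = 9 + \frac{8280}{p}$)
$\frac{1}{4336 \cdot 101 + n{\left(672 \right)}} = \frac{1}{4336 \cdot 101 + \left(9 + \frac{8280}{672}\right)} = \frac{1}{437936 + \left(9 + 8280 \cdot \frac{1}{672}\right)} = \frac{1}{437936 + \left(9 + \frac{345}{28}\right)} = \frac{1}{437936 + \frac{597}{28}} = \frac{1}{\frac{12262805}{28}} = \frac{28}{12262805}$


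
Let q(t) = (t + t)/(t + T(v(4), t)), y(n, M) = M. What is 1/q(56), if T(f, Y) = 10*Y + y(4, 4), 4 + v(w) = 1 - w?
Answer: 155/28 ≈ 5.5357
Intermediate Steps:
v(w) = -3 - w (v(w) = -4 + (1 - w) = -3 - w)
T(f, Y) = 4 + 10*Y (T(f, Y) = 10*Y + 4 = 4 + 10*Y)
q(t) = 2*t/(4 + 11*t) (q(t) = (t + t)/(t + (4 + 10*t)) = (2*t)/(4 + 11*t) = 2*t/(4 + 11*t))
1/q(56) = 1/(2*56/(4 + 11*56)) = 1/(2*56/(4 + 616)) = 1/(2*56/620) = 1/(2*56*(1/620)) = 1/(28/155) = 155/28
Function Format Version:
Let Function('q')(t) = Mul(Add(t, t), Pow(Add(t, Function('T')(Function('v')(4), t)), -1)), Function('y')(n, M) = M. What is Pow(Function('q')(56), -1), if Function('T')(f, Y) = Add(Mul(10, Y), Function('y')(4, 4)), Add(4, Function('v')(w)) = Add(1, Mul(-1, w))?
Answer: Rational(155, 28) ≈ 5.5357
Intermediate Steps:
Function('v')(w) = Add(-3, Mul(-1, w)) (Function('v')(w) = Add(-4, Add(1, Mul(-1, w))) = Add(-3, Mul(-1, w)))
Function('T')(f, Y) = Add(4, Mul(10, Y)) (Function('T')(f, Y) = Add(Mul(10, Y), 4) = Add(4, Mul(10, Y)))
Function('q')(t) = Mul(2, t, Pow(Add(4, Mul(11, t)), -1)) (Function('q')(t) = Mul(Add(t, t), Pow(Add(t, Add(4, Mul(10, t))), -1)) = Mul(Mul(2, t), Pow(Add(4, Mul(11, t)), -1)) = Mul(2, t, Pow(Add(4, Mul(11, t)), -1)))
Pow(Function('q')(56), -1) = Pow(Mul(2, 56, Pow(Add(4, Mul(11, 56)), -1)), -1) = Pow(Mul(2, 56, Pow(Add(4, 616), -1)), -1) = Pow(Mul(2, 56, Pow(620, -1)), -1) = Pow(Mul(2, 56, Rational(1, 620)), -1) = Pow(Rational(28, 155), -1) = Rational(155, 28)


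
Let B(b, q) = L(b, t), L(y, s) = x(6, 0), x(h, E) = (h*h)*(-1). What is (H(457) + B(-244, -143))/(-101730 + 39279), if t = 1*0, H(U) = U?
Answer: -421/62451 ≈ -0.0067413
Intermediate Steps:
x(h, E) = -h**2 (x(h, E) = h**2*(-1) = -h**2)
t = 0
L(y, s) = -36 (L(y, s) = -1*6**2 = -1*36 = -36)
B(b, q) = -36
(H(457) + B(-244, -143))/(-101730 + 39279) = (457 - 36)/(-101730 + 39279) = 421/(-62451) = 421*(-1/62451) = -421/62451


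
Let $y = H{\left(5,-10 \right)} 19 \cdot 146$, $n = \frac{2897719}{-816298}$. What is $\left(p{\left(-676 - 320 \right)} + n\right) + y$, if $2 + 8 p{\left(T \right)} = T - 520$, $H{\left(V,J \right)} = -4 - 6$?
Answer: $- \frac{45603793569}{1632596} \approx -27933.0$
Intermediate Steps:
$H{\left(V,J \right)} = -10$
$n = - \frac{2897719}{816298}$ ($n = 2897719 \left(- \frac{1}{816298}\right) = - \frac{2897719}{816298} \approx -3.5498$)
$p{\left(T \right)} = - \frac{261}{4} + \frac{T}{8}$ ($p{\left(T \right)} = - \frac{1}{4} + \frac{T - 520}{8} = - \frac{1}{4} + \frac{-520 + T}{8} = - \frac{1}{4} + \left(-65 + \frac{T}{8}\right) = - \frac{261}{4} + \frac{T}{8}$)
$y = -27740$ ($y = \left(-10\right) 19 \cdot 146 = \left(-190\right) 146 = -27740$)
$\left(p{\left(-676 - 320 \right)} + n\right) + y = \left(\left(- \frac{261}{4} + \frac{-676 - 320}{8}\right) - \frac{2897719}{816298}\right) - 27740 = \left(\left(- \frac{261}{4} + \frac{1}{8} \left(-996\right)\right) - \frac{2897719}{816298}\right) - 27740 = \left(\left(- \frac{261}{4} - \frac{249}{2}\right) - \frac{2897719}{816298}\right) - 27740 = \left(- \frac{759}{4} - \frac{2897719}{816298}\right) - 27740 = - \frac{315580529}{1632596} - 27740 = - \frac{45603793569}{1632596}$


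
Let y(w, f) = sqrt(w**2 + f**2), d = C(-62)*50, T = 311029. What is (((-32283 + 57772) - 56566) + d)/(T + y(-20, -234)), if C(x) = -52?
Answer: -10474523633/96738983685 + 67354*sqrt(13789)/96738983685 ≈ -0.10819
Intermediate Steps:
d = -2600 (d = -52*50 = -2600)
y(w, f) = sqrt(f**2 + w**2)
(((-32283 + 57772) - 56566) + d)/(T + y(-20, -234)) = (((-32283 + 57772) - 56566) - 2600)/(311029 + sqrt((-234)**2 + (-20)**2)) = ((25489 - 56566) - 2600)/(311029 + sqrt(54756 + 400)) = (-31077 - 2600)/(311029 + sqrt(55156)) = -33677/(311029 + 2*sqrt(13789))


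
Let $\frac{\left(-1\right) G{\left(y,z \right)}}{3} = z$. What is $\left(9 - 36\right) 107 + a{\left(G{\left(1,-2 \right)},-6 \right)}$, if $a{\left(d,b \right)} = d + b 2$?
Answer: $-2895$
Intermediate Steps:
$G{\left(y,z \right)} = - 3 z$
$a{\left(d,b \right)} = d + 2 b$
$\left(9 - 36\right) 107 + a{\left(G{\left(1,-2 \right)},-6 \right)} = \left(9 - 36\right) 107 + \left(\left(-3\right) \left(-2\right) + 2 \left(-6\right)\right) = \left(9 - 36\right) 107 + \left(6 - 12\right) = \left(-27\right) 107 - 6 = -2889 - 6 = -2895$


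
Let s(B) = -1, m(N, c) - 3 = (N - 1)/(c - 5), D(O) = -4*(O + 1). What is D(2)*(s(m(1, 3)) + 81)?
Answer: -960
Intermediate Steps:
D(O) = -4 - 4*O (D(O) = -4*(1 + O) = -4 - 4*O)
m(N, c) = 3 + (-1 + N)/(-5 + c) (m(N, c) = 3 + (N - 1)/(c - 5) = 3 + (-1 + N)/(-5 + c))
D(2)*(s(m(1, 3)) + 81) = (-4 - 4*2)*(-1 + 81) = (-4 - 8)*80 = -12*80 = -960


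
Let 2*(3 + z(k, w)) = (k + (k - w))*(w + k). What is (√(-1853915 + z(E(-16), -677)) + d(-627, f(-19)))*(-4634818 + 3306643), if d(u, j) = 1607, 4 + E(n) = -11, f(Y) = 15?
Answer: -2134377225 - 2656350*I*√519445 ≈ -2.1344e+9 - 1.9145e+9*I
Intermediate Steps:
E(n) = -15 (E(n) = -4 - 11 = -15)
z(k, w) = -3 + (k + w)*(-w + 2*k)/2 (z(k, w) = -3 + ((k + (k - w))*(w + k))/2 = -3 + ((-w + 2*k)*(k + w))/2 = -3 + ((k + w)*(-w + 2*k))/2 = -3 + (k + w)*(-w + 2*k)/2)
(√(-1853915 + z(E(-16), -677)) + d(-627, f(-19)))*(-4634818 + 3306643) = (√(-1853915 + (-3 + (-15)² - ½*(-677)² + (½)*(-15)*(-677))) + 1607)*(-4634818 + 3306643) = (√(-1853915 + (-3 + 225 - ½*458329 + 10155/2)) + 1607)*(-1328175) = (√(-1853915 + (-3 + 225 - 458329/2 + 10155/2)) + 1607)*(-1328175) = (√(-1853915 - 223865) + 1607)*(-1328175) = (√(-2077780) + 1607)*(-1328175) = (2*I*√519445 + 1607)*(-1328175) = (1607 + 2*I*√519445)*(-1328175) = -2134377225 - 2656350*I*√519445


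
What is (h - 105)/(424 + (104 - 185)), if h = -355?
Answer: -460/343 ≈ -1.3411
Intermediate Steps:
(h - 105)/(424 + (104 - 185)) = (-355 - 105)/(424 + (104 - 185)) = -460/(424 - 81) = -460/343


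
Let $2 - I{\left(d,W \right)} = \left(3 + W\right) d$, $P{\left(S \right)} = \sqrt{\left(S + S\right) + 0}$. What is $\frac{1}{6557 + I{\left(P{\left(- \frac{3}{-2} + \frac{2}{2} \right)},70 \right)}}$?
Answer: $\frac{6559}{42993836} + \frac{73 \sqrt{5}}{42993836} \approx 0.00015635$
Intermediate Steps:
$P{\left(S \right)} = \sqrt{2} \sqrt{S}$ ($P{\left(S \right)} = \sqrt{2 S + 0} = \sqrt{2 S} = \sqrt{2} \sqrt{S}$)
$I{\left(d,W \right)} = 2 - d \left(3 + W\right)$ ($I{\left(d,W \right)} = 2 - \left(3 + W\right) d = 2 - d \left(3 + W\right)$)
$\frac{1}{6557 + I{\left(P{\left(- \frac{3}{-2} + \frac{2}{2} \right)},70 \right)}} = \frac{1}{6557 - \left(-2 + 73 \sqrt{2} \sqrt{- \frac{3}{-2} + \frac{2}{2}}\right)} = \frac{1}{6557 - \left(-2 + 73 \sqrt{2} \sqrt{\left(-3\right) \left(- \frac{1}{2}\right) + 2 \cdot \frac{1}{2}}\right)} = \frac{1}{6557 - \left(-2 + 73 \sqrt{2} \sqrt{\frac{3}{2} + 1}\right)} = \frac{1}{6557 - \left(-2 + 73 \sqrt{2} \sqrt{\frac{5}{2}}\right)} = \frac{1}{6557 - \left(-2 + 73 \sqrt{2} \frac{\sqrt{10}}{2}\right)} = \frac{1}{6557 - \left(-2 + 73 \sqrt{5}\right)} = \frac{1}{6557 + \left(2 - 73 \sqrt{5}\right)} = \frac{1}{6559 - 73 \sqrt{5}}$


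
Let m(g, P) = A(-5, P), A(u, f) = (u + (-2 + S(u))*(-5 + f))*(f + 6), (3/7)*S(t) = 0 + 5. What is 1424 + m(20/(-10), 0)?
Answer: 1104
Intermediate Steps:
S(t) = 35/3 (S(t) = 7*(0 + 5)/3 = (7/3)*5 = 35/3)
A(u, f) = (6 + f)*(-145/3 + u + 29*f/3) (A(u, f) = (u + (-2 + 35/3)*(-5 + f))*(f + 6) = (u + 29*(-5 + f)/3)*(6 + f) = (u + (-145/3 + 29*f/3))*(6 + f) = (-145/3 + u + 29*f/3)*(6 + f) = (6 + f)*(-145/3 + u + 29*f/3))
m(g, P) = -320 + 14*P/3 + 29*P**2/3 (m(g, P) = -290 + 6*(-5) + 29*P/3 + 29*P**2/3 + P*(-5) = -290 - 30 + 29*P/3 + 29*P**2/3 - 5*P = -320 + 14*P/3 + 29*P**2/3)
1424 + m(20/(-10), 0) = 1424 + (-320 + (14/3)*0 + (29/3)*0**2) = 1424 + (-320 + 0 + (29/3)*0) = 1424 + (-320 + 0 + 0) = 1424 - 320 = 1104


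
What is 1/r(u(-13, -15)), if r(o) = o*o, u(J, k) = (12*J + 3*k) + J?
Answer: 1/45796 ≈ 2.1836e-5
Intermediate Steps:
u(J, k) = 3*k + 13*J (u(J, k) = (3*k + 12*J) + J = 3*k + 13*J)
r(o) = o²
1/r(u(-13, -15)) = 1/((3*(-15) + 13*(-13))²) = 1/((-45 - 169)²) = 1/((-214)²) = 1/45796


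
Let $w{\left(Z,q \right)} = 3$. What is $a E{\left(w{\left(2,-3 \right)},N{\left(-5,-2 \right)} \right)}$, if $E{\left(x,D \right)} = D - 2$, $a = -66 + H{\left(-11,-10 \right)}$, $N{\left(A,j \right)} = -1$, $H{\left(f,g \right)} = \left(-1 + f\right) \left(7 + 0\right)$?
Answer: $450$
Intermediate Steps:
$H{\left(f,g \right)} = -7 + 7 f$ ($H{\left(f,g \right)} = \left(-1 + f\right) 7 = -7 + 7 f$)
$a = -150$ ($a = -66 + \left(-7 + 7 \left(-11\right)\right) = -66 - 84 = -150$)
$E{\left(x,D \right)} = -2 + D$
$a E{\left(w{\left(2,-3 \right)},N{\left(-5,-2 \right)} \right)} = - 150 \left(-2 - 1\right) = \left(-150\right) \left(-3\right) = 450$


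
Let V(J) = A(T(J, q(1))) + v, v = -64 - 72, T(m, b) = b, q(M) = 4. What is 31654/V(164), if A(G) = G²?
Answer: -15827/60 ≈ -263.78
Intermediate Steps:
v = -136
V(J) = -120 (V(J) = 4² - 136 = 16 - 136 = -120)
31654/V(164) = 31654/(-120) = 31654*(-1/120) = -15827/60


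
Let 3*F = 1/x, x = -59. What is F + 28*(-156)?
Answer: -773137/177 ≈ -4368.0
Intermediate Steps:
F = -1/177 (F = (1/3)/(-59) = (1/3)*(-1/59) = -1/177 ≈ -0.0056497)
F + 28*(-156) = -1/177 + 28*(-156) = -1/177 - 4368 = -773137/177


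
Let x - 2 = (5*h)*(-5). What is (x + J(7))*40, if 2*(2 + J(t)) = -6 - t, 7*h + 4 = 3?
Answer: -820/7 ≈ -117.14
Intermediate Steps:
h = -⅐ (h = -4/7 + (⅐)*3 = -4/7 + 3/7 = -⅐ ≈ -0.14286)
J(t) = -5 - t/2 (J(t) = -2 + (-6 - t)/2 = -2 + (-3 - t/2) = -5 - t/2)
x = 39/7 (x = 2 + (5*(-⅐))*(-5) = 2 - 5/7*(-5) = 2 + 25/7 = 39/7 ≈ 5.5714)
(x + J(7))*40 = (39/7 + (-5 - ½*7))*40 = (39/7 + (-5 - 7/2))*40 = (39/7 - 17/2)*40 = -41/14*40 = -820/7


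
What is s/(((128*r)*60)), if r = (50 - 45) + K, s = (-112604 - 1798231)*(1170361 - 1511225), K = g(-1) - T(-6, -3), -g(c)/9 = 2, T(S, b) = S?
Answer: -339236907/28 ≈ -1.2116e+7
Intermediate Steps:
g(c) = -18 (g(c) = -9*2 = -18)
K = -12 (K = -18 - 1*(-6) = -18 + 6 = -12)
s = 651334861440 (s = -1910835*(-340864) = 651334861440)
r = -7 (r = (50 - 45) - 12 = 5 - 12 = -7)
s/(((128*r)*60)) = 651334861440/(((128*(-7))*60)) = 651334861440/((-896*60)) = 651334861440/(-53760) = 651334861440*(-1/53760) = -339236907/28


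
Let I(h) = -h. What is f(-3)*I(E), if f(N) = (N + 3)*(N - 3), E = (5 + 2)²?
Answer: 0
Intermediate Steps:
E = 49 (E = 7² = 49)
f(N) = (-3 + N)*(3 + N) (f(N) = (3 + N)*(-3 + N) = (-3 + N)*(3 + N))
f(-3)*I(E) = (-9 + (-3)²)*(-1*49) = (-9 + 9)*(-49) = 0*(-49) = 0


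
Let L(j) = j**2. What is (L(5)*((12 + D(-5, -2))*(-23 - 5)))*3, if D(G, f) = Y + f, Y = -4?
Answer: -12600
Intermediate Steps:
D(G, f) = -4 + f
(L(5)*((12 + D(-5, -2))*(-23 - 5)))*3 = (5**2*((12 + (-4 - 2))*(-23 - 5)))*3 = (25*((12 - 6)*(-28)))*3 = (25*(6*(-28)))*3 = (25*(-168))*3 = -4200*3 = -12600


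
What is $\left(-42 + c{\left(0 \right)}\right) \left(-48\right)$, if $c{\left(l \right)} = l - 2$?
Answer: $2112$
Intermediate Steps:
$c{\left(l \right)} = -2 + l$ ($c{\left(l \right)} = l - 2 = -2 + l$)
$\left(-42 + c{\left(0 \right)}\right) \left(-48\right) = \left(-42 + \left(-2 + 0\right)\right) \left(-48\right) = \left(-42 - 2\right) \left(-48\right) = \left(-44\right) \left(-48\right) = 2112$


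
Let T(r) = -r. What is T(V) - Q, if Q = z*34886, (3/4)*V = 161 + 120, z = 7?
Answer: -733730/3 ≈ -2.4458e+5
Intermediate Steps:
V = 1124/3 (V = 4*(161 + 120)/3 = (4/3)*281 = 1124/3 ≈ 374.67)
Q = 244202 (Q = 7*34886 = 244202)
T(V) - Q = -1*1124/3 - 1*244202 = -1124/3 - 244202 = -733730/3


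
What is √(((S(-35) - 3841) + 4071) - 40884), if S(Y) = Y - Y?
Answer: I*√40654 ≈ 201.63*I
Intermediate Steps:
S(Y) = 0
√(((S(-35) - 3841) + 4071) - 40884) = √(((0 - 3841) + 4071) - 40884) = √((-3841 + 4071) - 40884) = √(230 - 40884) = √(-40654) = I*√40654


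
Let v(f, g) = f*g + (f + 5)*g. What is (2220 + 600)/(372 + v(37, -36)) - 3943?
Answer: -812493/206 ≈ -3944.1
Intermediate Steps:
v(f, g) = f*g + g*(5 + f) (v(f, g) = f*g + (5 + f)*g = f*g + g*(5 + f))
(2220 + 600)/(372 + v(37, -36)) - 3943 = (2220 + 600)/(372 - 36*(5 + 2*37)) - 3943 = 2820/(372 - 36*(5 + 74)) - 3943 = 2820/(372 - 36*79) - 3943 = 2820/(372 - 2844) - 3943 = 2820/(-2472) - 3943 = 2820*(-1/2472) - 3943 = -235/206 - 3943 = -812493/206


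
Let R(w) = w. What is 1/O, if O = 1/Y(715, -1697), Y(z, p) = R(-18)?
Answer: -18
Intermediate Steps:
Y(z, p) = -18
O = -1/18 (O = 1/(-18) = -1/18 ≈ -0.055556)
1/O = 1/(-1/18) = -18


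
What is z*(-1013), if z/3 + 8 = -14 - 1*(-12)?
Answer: 30390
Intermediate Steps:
z = -30 (z = -24 + 3*(-14 - 1*(-12)) = -24 + 3*(-14 + 12) = -24 + 3*(-2) = -24 - 6 = -30)
z*(-1013) = -30*(-1013) = 30390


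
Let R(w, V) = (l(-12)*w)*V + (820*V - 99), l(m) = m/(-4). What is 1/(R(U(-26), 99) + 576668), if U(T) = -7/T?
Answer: 26/17103553 ≈ 1.5202e-6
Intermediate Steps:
l(m) = -m/4 (l(m) = m*(-¼) = -m/4)
R(w, V) = -99 + 820*V + 3*V*w (R(w, V) = ((-¼*(-12))*w)*V + (820*V - 99) = (3*w)*V + (-99 + 820*V) = 3*V*w + (-99 + 820*V) = -99 + 820*V + 3*V*w)
1/(R(U(-26), 99) + 576668) = 1/((-99 + 820*99 + 3*99*(-7/(-26))) + 576668) = 1/((-99 + 81180 + 3*99*(-7*(-1/26))) + 576668) = 1/((-99 + 81180 + 3*99*(7/26)) + 576668) = 1/((-99 + 81180 + 2079/26) + 576668) = 1/(2110185/26 + 576668) = 1/(17103553/26) = 26/17103553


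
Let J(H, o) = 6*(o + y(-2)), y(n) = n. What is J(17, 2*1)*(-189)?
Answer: 0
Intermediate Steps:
J(H, o) = -12 + 6*o (J(H, o) = 6*(o - 2) = 6*(-2 + o) = -12 + 6*o)
J(17, 2*1)*(-189) = (-12 + 6*(2*1))*(-189) = (-12 + 6*2)*(-189) = (-12 + 12)*(-189) = 0*(-189) = 0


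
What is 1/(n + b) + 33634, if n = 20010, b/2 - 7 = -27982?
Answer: 1208805959/35940 ≈ 33634.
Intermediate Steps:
b = -55950 (b = 14 + 2*(-27982) = 14 - 55964 = -55950)
1/(n + b) + 33634 = 1/(20010 - 55950) + 33634 = 1/(-35940) + 33634 = -1/35940 + 33634 = 1208805959/35940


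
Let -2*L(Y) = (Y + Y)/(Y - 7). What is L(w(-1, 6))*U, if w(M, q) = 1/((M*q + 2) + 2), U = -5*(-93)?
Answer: -31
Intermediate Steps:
U = 465
w(M, q) = 1/(4 + M*q) (w(M, q) = 1/((2 + M*q) + 2) = 1/(4 + M*q))
L(Y) = -Y/(-7 + Y) (L(Y) = -(Y + Y)/(2*(Y - 7)) = -2*Y/(2*(-7 + Y)) = -Y/(-7 + Y))
L(w(-1, 6))*U = -1/((4 - 1*6)*(-7 + 1/(4 - 1*6)))*465 = -1/((4 - 6)*(-7 + 1/(4 - 6)))*465 = -1/(-2*(-7 + 1/(-2)))*465 = -1*(-½)/(-7 - ½)*465 = -1*(-½)/(-15/2)*465 = -1*(-½)*(-2/15)*465 = -1/15*465 = -31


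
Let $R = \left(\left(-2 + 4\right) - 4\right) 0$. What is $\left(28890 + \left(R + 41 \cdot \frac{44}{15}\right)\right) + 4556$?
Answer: $\frac{503494}{15} \approx 33566.0$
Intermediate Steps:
$R = 0$ ($R = \left(2 - 4\right) 0 = \left(-2\right) 0 = 0$)
$\left(28890 + \left(R + 41 \cdot \frac{44}{15}\right)\right) + 4556 = \left(28890 + \left(0 + 41 \cdot \frac{44}{15}\right)\right) + 4556 = \left(28890 + \left(0 + \frac{1804}{15}\right)\right) + 4556 = \left(28890 + \frac{1804}{15}\right) + 4556 = \frac{435154}{15} + 4556 = \frac{503494}{15}$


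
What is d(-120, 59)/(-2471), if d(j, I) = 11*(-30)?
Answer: 330/2471 ≈ 0.13355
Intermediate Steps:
d(j, I) = -330
d(-120, 59)/(-2471) = -330/(-2471) = -330*(-1/2471) = 330/2471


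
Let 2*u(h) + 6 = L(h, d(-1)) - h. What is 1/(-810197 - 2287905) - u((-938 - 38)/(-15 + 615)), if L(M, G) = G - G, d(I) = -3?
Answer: 508088653/232357650 ≈ 2.1867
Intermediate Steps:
L(M, G) = 0
u(h) = -3 - h/2 (u(h) = -3 + (0 - h)/2 = -3 + (-h)/2 = -3 - h/2)
1/(-810197 - 2287905) - u((-938 - 38)/(-15 + 615)) = 1/(-810197 - 2287905) - (-3 - (-938 - 38)/(2*(-15 + 615))) = 1/(-3098102) - (-3 - (-488)/600) = -1/3098102 - (-3 - (-488)/600) = -1/3098102 - (-3 - ½*(-122/75)) = -1/3098102 - (-3 + 61/75) = -1/3098102 - 1*(-164/75) = -1/3098102 + 164/75 = 508088653/232357650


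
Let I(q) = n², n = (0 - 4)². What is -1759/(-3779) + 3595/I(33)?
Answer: 14035809/967424 ≈ 14.508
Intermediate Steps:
n = 16 (n = (-4)² = 16)
I(q) = 256 (I(q) = 16² = 256)
-1759/(-3779) + 3595/I(33) = -1759/(-3779) + 3595/256 = -1759*(-1/3779) + 3595*(1/256) = 1759/3779 + 3595/256 = 14035809/967424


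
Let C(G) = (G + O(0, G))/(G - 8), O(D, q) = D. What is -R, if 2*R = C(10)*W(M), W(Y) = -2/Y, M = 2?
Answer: 5/2 ≈ 2.5000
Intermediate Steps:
C(G) = G/(-8 + G) (C(G) = (G + 0)/(G - 8) = G/(-8 + G))
R = -5/2 (R = ((10/(-8 + 10))*(-2/2))/2 = ((10/2)*(-2*½))/2 = ((10*(½))*(-1))/2 = (5*(-1))/2 = (½)*(-5) = -5/2 ≈ -2.5000)
-R = -1*(-5/2) = 5/2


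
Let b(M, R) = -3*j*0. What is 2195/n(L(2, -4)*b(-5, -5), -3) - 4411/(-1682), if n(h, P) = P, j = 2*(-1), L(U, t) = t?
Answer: -3678757/5046 ≈ -729.04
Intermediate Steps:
j = -2
b(M, R) = 0 (b(M, R) = -3*(-2)*0 = 6*0 = 0)
2195/n(L(2, -4)*b(-5, -5), -3) - 4411/(-1682) = 2195/(-3) - 4411/(-1682) = 2195*(-⅓) - 4411*(-1/1682) = -2195/3 + 4411/1682 = -3678757/5046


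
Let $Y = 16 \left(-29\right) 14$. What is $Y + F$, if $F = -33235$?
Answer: $-39731$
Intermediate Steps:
$Y = -6496$ ($Y = \left(-464\right) 14 = -6496$)
$Y + F = -6496 - 33235 = -39731$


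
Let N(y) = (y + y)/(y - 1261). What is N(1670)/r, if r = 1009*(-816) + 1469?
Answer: -668/67229375 ≈ -9.9361e-6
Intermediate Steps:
r = -821875 (r = -823344 + 1469 = -821875)
N(y) = 2*y/(-1261 + y) (N(y) = (2*y)/(-1261 + y) = 2*y/(-1261 + y))
N(1670)/r = (2*1670/(-1261 + 1670))/(-821875) = (2*1670/409)*(-1/821875) = (2*1670*(1/409))*(-1/821875) = (3340/409)*(-1/821875) = -668/67229375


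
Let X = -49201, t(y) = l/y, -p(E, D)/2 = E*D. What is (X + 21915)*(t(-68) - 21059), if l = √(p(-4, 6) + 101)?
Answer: 574615874 + 13643*√149/34 ≈ 5.7462e+8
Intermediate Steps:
p(E, D) = -2*D*E (p(E, D) = -2*E*D = -2*D*E)
l = √149 (l = √(-2*6*(-4) + 101) = √(48 + 101) = √149 ≈ 12.207)
t(y) = √149/y
(X + 21915)*(t(-68) - 21059) = (-49201 + 21915)*(√149/(-68) - 21059) = -27286*(√149*(-1/68) - 21059) = -27286*(-√149/68 - 21059) = -27286*(-21059 - √149/68) = 574615874 + 13643*√149/34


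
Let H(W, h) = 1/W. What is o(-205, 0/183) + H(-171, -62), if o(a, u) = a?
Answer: -35056/171 ≈ -205.01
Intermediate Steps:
o(-205, 0/183) + H(-171, -62) = -205 + 1/(-171) = -205 - 1/171 = -35056/171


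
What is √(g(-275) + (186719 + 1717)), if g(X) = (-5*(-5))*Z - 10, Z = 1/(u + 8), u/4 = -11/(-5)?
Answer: √332386089/42 ≈ 434.08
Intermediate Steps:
u = 44/5 (u = 4*(-11/(-5)) = 4*(-11*(-⅕)) = 4*(11/5) = 44/5 ≈ 8.8000)
Z = 5/84 (Z = 1/(44/5 + 8) = 1/(84/5) = 5/84 ≈ 0.059524)
g(X) = -715/84 (g(X) = -5*(-5)*(5/84) - 10 = 25*(5/84) - 10 = 125/84 - 10 = -715/84)
√(g(-275) + (186719 + 1717)) = √(-715/84 + (186719 + 1717)) = √(-715/84 + 188436) = √(15827909/84) = √332386089/42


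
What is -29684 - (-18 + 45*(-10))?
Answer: -29216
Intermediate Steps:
-29684 - (-18 + 45*(-10)) = -29684 - (-18 - 450) = -29684 - 1*(-468) = -29684 + 468 = -29216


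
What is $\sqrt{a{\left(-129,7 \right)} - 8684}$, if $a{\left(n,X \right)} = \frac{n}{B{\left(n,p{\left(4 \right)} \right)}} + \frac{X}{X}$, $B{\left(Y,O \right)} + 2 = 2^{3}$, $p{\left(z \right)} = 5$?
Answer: $\frac{i \sqrt{34818}}{2} \approx 93.298 i$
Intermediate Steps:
$B{\left(Y,O \right)} = 6$ ($B{\left(Y,O \right)} = -2 + 2^{3} = -2 + 8 = 6$)
$a{\left(n,X \right)} = 1 + \frac{n}{6}$ ($a{\left(n,X \right)} = \frac{n}{6} + \frac{X}{X} = n \frac{1}{6} + 1 = \frac{n}{6} + 1 = 1 + \frac{n}{6}$)
$\sqrt{a{\left(-129,7 \right)} - 8684} = \sqrt{\left(1 + \frac{1}{6} \left(-129\right)\right) - 8684} = \sqrt{\left(1 - \frac{43}{2}\right) - 8684} = \sqrt{- \frac{41}{2} - 8684} = \sqrt{- \frac{17409}{2}} = \frac{i \sqrt{34818}}{2}$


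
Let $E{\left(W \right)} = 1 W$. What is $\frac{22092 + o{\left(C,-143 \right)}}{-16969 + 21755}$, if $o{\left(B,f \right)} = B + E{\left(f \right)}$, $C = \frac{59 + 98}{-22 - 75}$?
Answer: $\frac{1064448}{232121} \approx 4.5857$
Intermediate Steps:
$E{\left(W \right)} = W$
$C = - \frac{157}{97}$ ($C = \frac{157}{-97} = 157 \left(- \frac{1}{97}\right) = - \frac{157}{97} \approx -1.6186$)
$o{\left(B,f \right)} = B + f$
$\frac{22092 + o{\left(C,-143 \right)}}{-16969 + 21755} = \frac{22092 - \frac{14028}{97}}{-16969 + 21755} = \frac{22092 - \frac{14028}{97}}{4786} = \frac{2128896}{97} \cdot \frac{1}{4786} = \frac{1064448}{232121}$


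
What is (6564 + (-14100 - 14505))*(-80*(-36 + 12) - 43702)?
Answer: 920917062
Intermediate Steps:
(6564 + (-14100 - 14505))*(-80*(-36 + 12) - 43702) = (6564 - 28605)*(-80*(-24) - 43702) = -22041*(1920 - 43702) = -22041*(-41782) = 920917062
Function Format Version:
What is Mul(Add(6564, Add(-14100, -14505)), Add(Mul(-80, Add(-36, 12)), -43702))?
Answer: 920917062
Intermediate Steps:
Mul(Add(6564, Add(-14100, -14505)), Add(Mul(-80, Add(-36, 12)), -43702)) = Mul(Add(6564, -28605), Add(Mul(-80, -24), -43702)) = Mul(-22041, Add(1920, -43702)) = Mul(-22041, -41782) = 920917062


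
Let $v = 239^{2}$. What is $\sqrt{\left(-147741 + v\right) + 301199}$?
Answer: $\sqrt{210579} \approx 458.89$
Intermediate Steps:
$v = 57121$
$\sqrt{\left(-147741 + v\right) + 301199} = \sqrt{\left(-147741 + 57121\right) + 301199} = \sqrt{-90620 + 301199} = \sqrt{210579}$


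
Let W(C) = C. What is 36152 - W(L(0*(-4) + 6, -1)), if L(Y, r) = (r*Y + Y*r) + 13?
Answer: 36151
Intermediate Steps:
L(Y, r) = 13 + 2*Y*r (L(Y, r) = (Y*r + Y*r) + 13 = 2*Y*r + 13 = 13 + 2*Y*r)
36152 - W(L(0*(-4) + 6, -1)) = 36152 - (13 + 2*(0*(-4) + 6)*(-1)) = 36152 - (13 + 2*(0 + 6)*(-1)) = 36152 - (13 + 2*6*(-1)) = 36152 - (13 - 12) = 36152 - 1*1 = 36152 - 1 = 36151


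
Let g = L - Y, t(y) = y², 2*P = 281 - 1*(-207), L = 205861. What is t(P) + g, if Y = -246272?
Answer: 511669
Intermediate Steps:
P = 244 (P = (281 - 1*(-207))/2 = (281 + 207)/2 = (½)*488 = 244)
g = 452133 (g = 205861 - 1*(-246272) = 205861 + 246272 = 452133)
t(P) + g = 244² + 452133 = 59536 + 452133 = 511669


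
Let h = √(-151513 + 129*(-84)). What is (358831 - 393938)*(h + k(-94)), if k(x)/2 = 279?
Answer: -19589706 - 35107*I*√162349 ≈ -1.959e+7 - 1.4146e+7*I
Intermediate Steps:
k(x) = 558 (k(x) = 2*279 = 558)
h = I*√162349 (h = √(-151513 - 10836) = √(-162349) = I*√162349 ≈ 402.93*I)
(358831 - 393938)*(h + k(-94)) = (358831 - 393938)*(I*√162349 + 558) = -35107*(558 + I*√162349) = -19589706 - 35107*I*√162349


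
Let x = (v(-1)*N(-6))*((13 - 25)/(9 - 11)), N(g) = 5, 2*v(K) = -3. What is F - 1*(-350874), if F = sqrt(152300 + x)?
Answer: 350874 + sqrt(152255) ≈ 3.5126e+5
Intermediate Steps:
v(K) = -3/2 (v(K) = (1/2)*(-3) = -3/2)
x = -45 (x = (-3/2*5)*((13 - 25)/(9 - 11)) = -(-90)/(-2) = -(-90)*(-1)/2 = -15/2*6 = -45)
F = sqrt(152255) (F = sqrt(152300 - 45) = sqrt(152255) ≈ 390.20)
F - 1*(-350874) = sqrt(152255) - 1*(-350874) = sqrt(152255) + 350874 = 350874 + sqrt(152255)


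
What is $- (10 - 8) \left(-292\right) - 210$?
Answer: $374$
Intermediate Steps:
$- (10 - 8) \left(-292\right) - 210 = \left(-1\right) 2 \left(-292\right) - 210 = \left(-2\right) \left(-292\right) - 210 = 584 - 210 = 374$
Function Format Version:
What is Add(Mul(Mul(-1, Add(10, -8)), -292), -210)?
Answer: 374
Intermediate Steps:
Add(Mul(Mul(-1, Add(10, -8)), -292), -210) = Add(Mul(Mul(-1, 2), -292), -210) = Add(Mul(-2, -292), -210) = Add(584, -210) = 374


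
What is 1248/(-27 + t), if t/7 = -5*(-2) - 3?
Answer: 624/11 ≈ 56.727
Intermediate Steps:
t = 49 (t = 7*(-5*(-2) - 3) = 7*(10 - 3) = 7*7 = 49)
1248/(-27 + t) = 1248/(-27 + 49) = 1248/22 = 1248*(1/22) = 624/11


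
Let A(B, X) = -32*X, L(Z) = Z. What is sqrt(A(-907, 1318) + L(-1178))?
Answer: I*sqrt(43354) ≈ 208.22*I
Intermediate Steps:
sqrt(A(-907, 1318) + L(-1178)) = sqrt(-32*1318 - 1178) = sqrt(-42176 - 1178) = sqrt(-43354) = I*sqrt(43354)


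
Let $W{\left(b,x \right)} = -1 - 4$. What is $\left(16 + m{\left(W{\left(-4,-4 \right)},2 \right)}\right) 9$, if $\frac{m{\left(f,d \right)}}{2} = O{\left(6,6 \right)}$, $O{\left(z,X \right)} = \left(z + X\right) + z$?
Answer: $468$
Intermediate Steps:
$O{\left(z,X \right)} = X + 2 z$ ($O{\left(z,X \right)} = \left(X + z\right) + z = X + 2 z$)
$W{\left(b,x \right)} = -5$
$m{\left(f,d \right)} = 36$ ($m{\left(f,d \right)} = 2 \left(6 + 2 \cdot 6\right) = 2 \left(6 + 12\right) = 2 \cdot 18 = 36$)
$\left(16 + m{\left(W{\left(-4,-4 \right)},2 \right)}\right) 9 = \left(16 + 36\right) 9 = 52 \cdot 9 = 468$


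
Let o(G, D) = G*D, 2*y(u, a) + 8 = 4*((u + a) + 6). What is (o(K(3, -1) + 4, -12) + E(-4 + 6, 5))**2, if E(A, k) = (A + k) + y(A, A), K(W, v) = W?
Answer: 3721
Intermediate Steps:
y(u, a) = 8 + 2*a + 2*u (y(u, a) = -4 + (4*((u + a) + 6))/2 = -4 + (4*((a + u) + 6))/2 = -4 + (4*(6 + a + u))/2 = -4 + (24 + 4*a + 4*u)/2 = -4 + (12 + 2*a + 2*u) = 8 + 2*a + 2*u)
E(A, k) = 8 + k + 5*A (E(A, k) = (A + k) + (8 + 2*A + 2*A) = (A + k) + (8 + 4*A) = 8 + k + 5*A)
o(G, D) = D*G
(o(K(3, -1) + 4, -12) + E(-4 + 6, 5))**2 = (-12*(3 + 4) + (8 + 5 + 5*(-4 + 6)))**2 = (-12*7 + (8 + 5 + 5*2))**2 = (-84 + (8 + 5 + 10))**2 = (-84 + 23)**2 = (-61)**2 = 3721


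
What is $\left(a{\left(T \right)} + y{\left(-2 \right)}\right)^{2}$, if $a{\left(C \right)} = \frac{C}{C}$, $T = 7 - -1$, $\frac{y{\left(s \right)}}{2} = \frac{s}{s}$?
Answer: $9$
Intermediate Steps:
$y{\left(s \right)} = 2$ ($y{\left(s \right)} = 2 \frac{s}{s} = 2 \cdot 1 = 2$)
$T = 8$ ($T = 7 + 1 = 8$)
$a{\left(C \right)} = 1$
$\left(a{\left(T \right)} + y{\left(-2 \right)}\right)^{2} = \left(1 + 2\right)^{2} = 3^{2} = 9$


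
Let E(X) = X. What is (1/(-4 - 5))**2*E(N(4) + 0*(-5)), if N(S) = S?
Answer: 4/81 ≈ 0.049383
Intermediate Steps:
(1/(-4 - 5))**2*E(N(4) + 0*(-5)) = (1/(-4 - 5))**2*(4 + 0*(-5)) = (1/(-9))**2*(4 + 0) = (-1/9)**2*4 = (1/81)*4 = 4/81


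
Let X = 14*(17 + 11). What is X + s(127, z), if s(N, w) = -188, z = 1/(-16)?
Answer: 204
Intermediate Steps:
z = -1/16 ≈ -0.062500
X = 392 (X = 14*28 = 392)
X + s(127, z) = 392 - 188 = 204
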